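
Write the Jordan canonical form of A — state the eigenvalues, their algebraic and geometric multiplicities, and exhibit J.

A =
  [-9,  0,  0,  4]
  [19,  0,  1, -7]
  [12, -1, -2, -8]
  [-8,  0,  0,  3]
J_1(-5) ⊕ J_3(-1)

The characteristic polynomial is
  det(x·I − A) = x^4 + 8*x^3 + 18*x^2 + 16*x + 5 = (x + 1)^3*(x + 5)

Eigenvalues and multiplicities (the geometric multiplicity of λ is n − rank(A − λI), which equals the number of Jordan blocks for λ):
  λ = -5: algebraic multiplicity = 1, geometric multiplicity = 1
  λ = -1: algebraic multiplicity = 3, geometric multiplicity = 1

Determining the block sizes for each eigenvalue:
  λ = -5: one block (gm = 1), so the single block has size am = 1 → block sizes [1]
  λ = -1: one block (gm = 1), so the single block has size am = 3 → block sizes [3]

Assembling the blocks gives a Jordan form
J =
  [-5,  0,  0,  0]
  [ 0, -1,  1,  0]
  [ 0,  0, -1,  1]
  [ 0,  0,  0, -1]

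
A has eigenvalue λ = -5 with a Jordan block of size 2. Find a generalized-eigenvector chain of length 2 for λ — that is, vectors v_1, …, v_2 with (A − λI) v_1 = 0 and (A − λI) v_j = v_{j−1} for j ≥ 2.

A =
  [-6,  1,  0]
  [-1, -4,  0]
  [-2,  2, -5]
A Jordan chain for λ = -5 of length 2:
v_1 = (-1, -1, -2)ᵀ
v_2 = (1, 0, 0)ᵀ

Let N = A − (-5)·I. We want v_2 with N^2 v_2 = 0 but N^1 v_2 ≠ 0; then v_{j-1} := N · v_j for j = 2, …, 2.

Pick v_2 = (1, 0, 0)ᵀ.
Then v_1 = N · v_2 = (-1, -1, -2)ᵀ.

Sanity check: (A − (-5)·I) v_1 = (0, 0, 0)ᵀ = 0. ✓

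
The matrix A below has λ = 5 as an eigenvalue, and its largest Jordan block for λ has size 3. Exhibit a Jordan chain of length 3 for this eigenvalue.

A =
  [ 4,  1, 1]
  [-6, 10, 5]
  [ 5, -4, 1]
A Jordan chain for λ = 5 of length 3:
v_1 = (0, 1, -1)ᵀ
v_2 = (-1, -6, 5)ᵀ
v_3 = (1, 0, 0)ᵀ

Let N = A − (5)·I. We want v_3 with N^3 v_3 = 0 but N^2 v_3 ≠ 0; then v_{j-1} := N · v_j for j = 3, …, 2.

Pick v_3 = (1, 0, 0)ᵀ.
Then v_2 = N · v_3 = (-1, -6, 5)ᵀ.
Then v_1 = N · v_2 = (0, 1, -1)ᵀ.

Sanity check: (A − (5)·I) v_1 = (0, 0, 0)ᵀ = 0. ✓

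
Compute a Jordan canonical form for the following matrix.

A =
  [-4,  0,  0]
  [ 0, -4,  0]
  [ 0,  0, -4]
J_1(-4) ⊕ J_1(-4) ⊕ J_1(-4)

The characteristic polynomial is
  det(x·I − A) = x^3 + 12*x^2 + 48*x + 64 = (x + 4)^3

Eigenvalues and multiplicities (the geometric multiplicity of λ is n − rank(A − λI), which equals the number of Jordan blocks for λ):
  λ = -4: algebraic multiplicity = 3, geometric multiplicity = 3

Determining the block sizes for each eigenvalue:
  λ = -4: gm = am = 3, so every block has size 1 → block sizes [1, 1, 1]

Assembling the blocks gives a Jordan form
J =
  [-4,  0,  0]
  [ 0, -4,  0]
  [ 0,  0, -4]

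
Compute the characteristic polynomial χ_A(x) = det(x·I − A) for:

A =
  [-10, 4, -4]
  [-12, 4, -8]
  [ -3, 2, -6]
x^3 + 12*x^2 + 48*x + 64

Expanding det(x·I − A) (e.g. by cofactor expansion or by noting that A is similar to its Jordan form J, which has the same characteristic polynomial as A) gives
  χ_A(x) = x^3 + 12*x^2 + 48*x + 64
which factors as (x + 4)^3. The eigenvalues (with algebraic multiplicities) are λ = -4 with multiplicity 3.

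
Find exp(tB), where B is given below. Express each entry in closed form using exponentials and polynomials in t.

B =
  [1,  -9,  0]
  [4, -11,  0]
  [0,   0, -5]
e^{tB} =
  [6*t*exp(-5*t) + exp(-5*t), -9*t*exp(-5*t), 0]
  [4*t*exp(-5*t), -6*t*exp(-5*t) + exp(-5*t), 0]
  [0, 0, exp(-5*t)]

Strategy: write B = P · J · P⁻¹ where J is a Jordan canonical form, so e^{tB} = P · e^{tJ} · P⁻¹, and e^{tJ} can be computed block-by-block.

B has Jordan form
J =
  [-5,  1,  0]
  [ 0, -5,  0]
  [ 0,  0, -5]
(up to reordering of blocks).

Per-block formulas:
  For a 2×2 Jordan block J_2(-5): exp(t · J_2(-5)) = e^(-5t)·(I + t·N), where N is the 2×2 nilpotent shift.
  For a 1×1 block at λ = -5: exp(t · [-5]) = [e^(-5t)].

After assembling e^{tJ} and conjugating by P, we get:

e^{tB} =
  [6*t*exp(-5*t) + exp(-5*t), -9*t*exp(-5*t), 0]
  [4*t*exp(-5*t), -6*t*exp(-5*t) + exp(-5*t), 0]
  [0, 0, exp(-5*t)]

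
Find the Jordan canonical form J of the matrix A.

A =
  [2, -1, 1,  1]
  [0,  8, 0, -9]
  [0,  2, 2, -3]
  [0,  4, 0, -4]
J_2(2) ⊕ J_2(2)

The characteristic polynomial is
  det(x·I − A) = x^4 - 8*x^3 + 24*x^2 - 32*x + 16 = (x - 2)^4

Eigenvalues and multiplicities (the geometric multiplicity of λ is n − rank(A − λI), which equals the number of Jordan blocks for λ):
  λ = 2: algebraic multiplicity = 4, geometric multiplicity = 2

Determining the block sizes for each eigenvalue:
  λ = 2: with am = 4 and gm = 2, the partition is not yet determined (e.g. several partitions of 4 into 2 parts exist). Let N = A − (2)·I. Computing rank(N^1) = 2, rank(N^2) = 0; the number of blocks of size ≥ j is rank(N^{j−1}) − rank(N^j), giving [2, 2]. So we have 2 block(s) of size 2 → block sizes [2, 2]

Assembling the blocks gives a Jordan form
J =
  [2, 1, 0, 0]
  [0, 2, 0, 0]
  [0, 0, 2, 1]
  [0, 0, 0, 2]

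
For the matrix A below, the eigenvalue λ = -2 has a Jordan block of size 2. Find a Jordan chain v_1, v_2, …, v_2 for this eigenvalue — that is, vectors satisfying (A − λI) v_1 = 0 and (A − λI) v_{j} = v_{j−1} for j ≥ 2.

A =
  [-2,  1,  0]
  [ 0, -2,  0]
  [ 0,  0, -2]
A Jordan chain for λ = -2 of length 2:
v_1 = (1, 0, 0)ᵀ
v_2 = (0, 1, 0)ᵀ

Let N = A − (-2)·I. We want v_2 with N^2 v_2 = 0 but N^1 v_2 ≠ 0; then v_{j-1} := N · v_j for j = 2, …, 2.

Pick v_2 = (0, 1, 0)ᵀ.
Then v_1 = N · v_2 = (1, 0, 0)ᵀ.

Sanity check: (A − (-2)·I) v_1 = (0, 0, 0)ᵀ = 0. ✓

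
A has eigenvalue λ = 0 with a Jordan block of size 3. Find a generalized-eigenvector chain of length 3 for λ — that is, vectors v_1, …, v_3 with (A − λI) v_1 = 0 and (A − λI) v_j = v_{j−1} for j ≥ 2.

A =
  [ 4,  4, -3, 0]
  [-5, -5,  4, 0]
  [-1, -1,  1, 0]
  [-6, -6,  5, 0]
A Jordan chain for λ = 0 of length 3:
v_1 = (-1, 1, 0, 1)ᵀ
v_2 = (4, -5, -1, -6)ᵀ
v_3 = (1, 0, 0, 0)ᵀ

Let N = A − (0)·I. We want v_3 with N^3 v_3 = 0 but N^2 v_3 ≠ 0; then v_{j-1} := N · v_j for j = 3, …, 2.

Pick v_3 = (1, 0, 0, 0)ᵀ.
Then v_2 = N · v_3 = (4, -5, -1, -6)ᵀ.
Then v_1 = N · v_2 = (-1, 1, 0, 1)ᵀ.

Sanity check: (A − (0)·I) v_1 = (0, 0, 0, 0)ᵀ = 0. ✓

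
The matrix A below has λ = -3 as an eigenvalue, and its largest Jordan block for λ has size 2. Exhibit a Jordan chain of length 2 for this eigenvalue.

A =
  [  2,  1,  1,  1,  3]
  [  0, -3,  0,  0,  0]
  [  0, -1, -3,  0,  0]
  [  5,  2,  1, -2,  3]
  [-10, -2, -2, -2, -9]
A Jordan chain for λ = -3 of length 2:
v_1 = (5, 0, 0, 5, -10)ᵀ
v_2 = (1, 0, 0, 0, 0)ᵀ

Let N = A − (-3)·I. We want v_2 with N^2 v_2 = 0 but N^1 v_2 ≠ 0; then v_{j-1} := N · v_j for j = 2, …, 2.

Pick v_2 = (1, 0, 0, 0, 0)ᵀ.
Then v_1 = N · v_2 = (5, 0, 0, 5, -10)ᵀ.

Sanity check: (A − (-3)·I) v_1 = (0, 0, 0, 0, 0)ᵀ = 0. ✓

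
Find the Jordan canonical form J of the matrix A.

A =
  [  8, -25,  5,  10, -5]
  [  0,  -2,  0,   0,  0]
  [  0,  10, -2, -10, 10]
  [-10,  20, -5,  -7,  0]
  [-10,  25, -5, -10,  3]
J_1(-2) ⊕ J_1(-2) ⊕ J_1(-2) ⊕ J_1(3) ⊕ J_1(3)

The characteristic polynomial is
  det(x·I − A) = x^5 - 15*x^3 - 10*x^2 + 60*x + 72 = (x - 3)^2*(x + 2)^3

Eigenvalues and multiplicities (the geometric multiplicity of λ is n − rank(A − λI), which equals the number of Jordan blocks for λ):
  λ = -2: algebraic multiplicity = 3, geometric multiplicity = 3
  λ = 3: algebraic multiplicity = 2, geometric multiplicity = 2

Determining the block sizes for each eigenvalue:
  λ = -2: gm = am = 3, so every block has size 1 → block sizes [1, 1, 1]
  λ = 3: gm = am = 2, so every block has size 1 → block sizes [1, 1]

Assembling the blocks gives a Jordan form
J =
  [-2,  0,  0, 0, 0]
  [ 0, -2,  0, 0, 0]
  [ 0,  0, -2, 0, 0]
  [ 0,  0,  0, 3, 0]
  [ 0,  0,  0, 0, 3]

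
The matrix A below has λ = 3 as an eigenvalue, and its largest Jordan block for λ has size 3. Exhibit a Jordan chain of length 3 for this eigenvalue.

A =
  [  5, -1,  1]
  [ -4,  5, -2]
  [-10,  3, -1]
A Jordan chain for λ = 3 of length 3:
v_1 = (-2, 4, 8)ᵀ
v_2 = (2, -4, -10)ᵀ
v_3 = (1, 0, 0)ᵀ

Let N = A − (3)·I. We want v_3 with N^3 v_3 = 0 but N^2 v_3 ≠ 0; then v_{j-1} := N · v_j for j = 3, …, 2.

Pick v_3 = (1, 0, 0)ᵀ.
Then v_2 = N · v_3 = (2, -4, -10)ᵀ.
Then v_1 = N · v_2 = (-2, 4, 8)ᵀ.

Sanity check: (A − (3)·I) v_1 = (0, 0, 0)ᵀ = 0. ✓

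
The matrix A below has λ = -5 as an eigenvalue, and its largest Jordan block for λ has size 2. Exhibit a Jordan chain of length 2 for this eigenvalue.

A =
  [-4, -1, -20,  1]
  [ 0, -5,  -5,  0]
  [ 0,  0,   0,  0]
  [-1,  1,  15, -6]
A Jordan chain for λ = -5 of length 2:
v_1 = (1, 0, 0, -1)ᵀ
v_2 = (1, 0, 0, 0)ᵀ

Let N = A − (-5)·I. We want v_2 with N^2 v_2 = 0 but N^1 v_2 ≠ 0; then v_{j-1} := N · v_j for j = 2, …, 2.

Pick v_2 = (1, 0, 0, 0)ᵀ.
Then v_1 = N · v_2 = (1, 0, 0, -1)ᵀ.

Sanity check: (A − (-5)·I) v_1 = (0, 0, 0, 0)ᵀ = 0. ✓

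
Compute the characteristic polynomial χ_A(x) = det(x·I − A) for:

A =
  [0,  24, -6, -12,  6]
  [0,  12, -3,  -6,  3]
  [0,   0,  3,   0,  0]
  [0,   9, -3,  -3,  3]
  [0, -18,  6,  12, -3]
x^5 - 9*x^4 + 27*x^3 - 27*x^2

Expanding det(x·I − A) (e.g. by cofactor expansion or by noting that A is similar to its Jordan form J, which has the same characteristic polynomial as A) gives
  χ_A(x) = x^5 - 9*x^4 + 27*x^3 - 27*x^2
which factors as x^2*(x - 3)^3. The eigenvalues (with algebraic multiplicities) are λ = 0 with multiplicity 2, λ = 3 with multiplicity 3.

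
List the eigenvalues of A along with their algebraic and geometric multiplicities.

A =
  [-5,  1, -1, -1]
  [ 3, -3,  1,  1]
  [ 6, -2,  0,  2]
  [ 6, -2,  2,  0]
λ = -2: alg = 4, geom = 3

Step 1 — factor the characteristic polynomial to read off the algebraic multiplicities:
  χ_A(x) = (x + 2)^4

Step 2 — compute geometric multiplicities via the rank-nullity identity g(λ) = n − rank(A − λI):
  rank(A − (-2)·I) = 1, so dim ker(A − (-2)·I) = n − 1 = 3

Summary:
  λ = -2: algebraic multiplicity = 4, geometric multiplicity = 3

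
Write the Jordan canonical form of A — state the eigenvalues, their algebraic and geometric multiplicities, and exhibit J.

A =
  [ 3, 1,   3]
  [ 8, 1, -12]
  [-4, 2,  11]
J_2(5) ⊕ J_1(5)

The characteristic polynomial is
  det(x·I − A) = x^3 - 15*x^2 + 75*x - 125 = (x - 5)^3

Eigenvalues and multiplicities (the geometric multiplicity of λ is n − rank(A − λI), which equals the number of Jordan blocks for λ):
  λ = 5: algebraic multiplicity = 3, geometric multiplicity = 2

Determining the block sizes for each eigenvalue:
  λ = 5: 2 blocks summing to 3 forces exactly one block of size 2 and the rest size 1 → block sizes [2, 1]

Assembling the blocks gives a Jordan form
J =
  [5, 1, 0]
  [0, 5, 0]
  [0, 0, 5]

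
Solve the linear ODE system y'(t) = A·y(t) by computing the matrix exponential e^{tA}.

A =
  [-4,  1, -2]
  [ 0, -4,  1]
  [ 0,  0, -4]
e^{tA} =
  [exp(-4*t), t*exp(-4*t), t^2*exp(-4*t)/2 - 2*t*exp(-4*t)]
  [0, exp(-4*t), t*exp(-4*t)]
  [0, 0, exp(-4*t)]

Strategy: write A = P · J · P⁻¹ where J is a Jordan canonical form, so e^{tA} = P · e^{tJ} · P⁻¹, and e^{tJ} can be computed block-by-block.

A has Jordan form
J =
  [-4,  1,  0]
  [ 0, -4,  1]
  [ 0,  0, -4]
(up to reordering of blocks).

Per-block formulas:
  For a 3×3 Jordan block J_3(-4): exp(t · J_3(-4)) = e^(-4t)·(I + t·N + (t^2/2)·N^2), where N is the 3×3 nilpotent shift.

After assembling e^{tJ} and conjugating by P, we get:

e^{tA} =
  [exp(-4*t), t*exp(-4*t), t^2*exp(-4*t)/2 - 2*t*exp(-4*t)]
  [0, exp(-4*t), t*exp(-4*t)]
  [0, 0, exp(-4*t)]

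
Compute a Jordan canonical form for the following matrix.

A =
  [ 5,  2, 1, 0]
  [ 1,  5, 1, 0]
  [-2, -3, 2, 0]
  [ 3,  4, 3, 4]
J_3(4) ⊕ J_1(4)

The characteristic polynomial is
  det(x·I − A) = x^4 - 16*x^3 + 96*x^2 - 256*x + 256 = (x - 4)^4

Eigenvalues and multiplicities (the geometric multiplicity of λ is n − rank(A − λI), which equals the number of Jordan blocks for λ):
  λ = 4: algebraic multiplicity = 4, geometric multiplicity = 2

Determining the block sizes for each eigenvalue:
  λ = 4: with am = 4 and gm = 2, the partition is not yet determined (e.g. several partitions of 4 into 2 parts exist). Let N = A − (4)·I. Computing rank(N^1) = 2, rank(N^2) = 1, rank(N^3) = 0; the number of blocks of size ≥ j is rank(N^{j−1}) − rank(N^j), giving [2, 1, 1]. So we have 1 block(s) of size 3, 1 block(s) of size 1 → block sizes [3, 1]

Assembling the blocks gives a Jordan form
J =
  [4, 1, 0, 0]
  [0, 4, 1, 0]
  [0, 0, 4, 0]
  [0, 0, 0, 4]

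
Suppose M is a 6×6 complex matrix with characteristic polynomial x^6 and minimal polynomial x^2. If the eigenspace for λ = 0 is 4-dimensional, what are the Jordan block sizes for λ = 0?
Block sizes for λ = 0: [2, 2, 1, 1]

Step 1 — from the characteristic polynomial, algebraic multiplicity of λ = 0 is 6. From dim ker(M − (0)·I) = 4, there are exactly 4 Jordan blocks for λ = 0.
Step 2 — from the minimal polynomial, the factor (x − 0)^2 tells us the largest block for λ = 0 has size 2.
Step 3 — with total size 6, 4 blocks, and largest block 2, the block sizes (in nonincreasing order) are [2, 2, 1, 1].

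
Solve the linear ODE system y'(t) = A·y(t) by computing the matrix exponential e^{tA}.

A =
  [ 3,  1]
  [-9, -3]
e^{tA} =
  [3*t + 1, t]
  [-9*t, 1 - 3*t]

Strategy: write A = P · J · P⁻¹ where J is a Jordan canonical form, so e^{tA} = P · e^{tJ} · P⁻¹, and e^{tJ} can be computed block-by-block.

A has Jordan form
J =
  [0, 1]
  [0, 0]
(up to reordering of blocks).

Per-block formulas:
  For a 2×2 Jordan block J_2(0): exp(t · J_2(0)) = e^(0t)·(I + t·N), where N is the 2×2 nilpotent shift.

After assembling e^{tJ} and conjugating by P, we get:

e^{tA} =
  [3*t + 1, t]
  [-9*t, 1 - 3*t]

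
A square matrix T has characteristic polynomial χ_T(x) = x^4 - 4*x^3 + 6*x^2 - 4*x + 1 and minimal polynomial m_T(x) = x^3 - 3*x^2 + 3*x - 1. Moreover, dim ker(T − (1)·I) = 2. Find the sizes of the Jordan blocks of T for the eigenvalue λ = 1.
Block sizes for λ = 1: [3, 1]

Step 1 — from the characteristic polynomial, algebraic multiplicity of λ = 1 is 4. From dim ker(T − (1)·I) = 2, there are exactly 2 Jordan blocks for λ = 1.
Step 2 — from the minimal polynomial, the factor (x − 1)^3 tells us the largest block for λ = 1 has size 3.
Step 3 — with total size 4, 2 blocks, and largest block 3, the block sizes (in nonincreasing order) are [3, 1].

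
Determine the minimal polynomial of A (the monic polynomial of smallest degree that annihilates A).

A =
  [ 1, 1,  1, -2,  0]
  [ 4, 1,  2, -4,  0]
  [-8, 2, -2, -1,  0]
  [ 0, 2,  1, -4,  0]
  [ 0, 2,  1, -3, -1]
x^3 + 3*x^2 + 3*x + 1

The characteristic polynomial is χ_A(x) = (x + 1)^5, so the eigenvalues are known. The minimal polynomial is
  m_A(x) = Π_λ (x − λ)^{k_λ}
where k_λ is the size of the *largest* Jordan block for λ (equivalently, the smallest k with (A − λI)^k v = 0 for every generalised eigenvector v of λ).

  λ = -1: largest Jordan block has size 3, contributing (x + 1)^3

So m_A(x) = (x + 1)^3 = x^3 + 3*x^2 + 3*x + 1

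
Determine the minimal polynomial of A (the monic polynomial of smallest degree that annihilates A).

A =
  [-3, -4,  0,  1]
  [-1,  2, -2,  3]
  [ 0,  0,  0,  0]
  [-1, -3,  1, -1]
x^3 + 2*x^2 + x

The characteristic polynomial is χ_A(x) = x^2*(x + 1)^2, so the eigenvalues are known. The minimal polynomial is
  m_A(x) = Π_λ (x − λ)^{k_λ}
where k_λ is the size of the *largest* Jordan block for λ (equivalently, the smallest k with (A − λI)^k v = 0 for every generalised eigenvector v of λ).

  λ = -1: largest Jordan block has size 2, contributing (x + 1)^2
  λ = 0: largest Jordan block has size 1, contributing (x − 0)

So m_A(x) = x*(x + 1)^2 = x^3 + 2*x^2 + x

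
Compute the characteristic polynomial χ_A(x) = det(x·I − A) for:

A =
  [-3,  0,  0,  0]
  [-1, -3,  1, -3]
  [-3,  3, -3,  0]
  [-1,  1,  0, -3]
x^4 + 12*x^3 + 54*x^2 + 108*x + 81

Expanding det(x·I − A) (e.g. by cofactor expansion or by noting that A is similar to its Jordan form J, which has the same characteristic polynomial as A) gives
  χ_A(x) = x^4 + 12*x^3 + 54*x^2 + 108*x + 81
which factors as (x + 3)^4. The eigenvalues (with algebraic multiplicities) are λ = -3 with multiplicity 4.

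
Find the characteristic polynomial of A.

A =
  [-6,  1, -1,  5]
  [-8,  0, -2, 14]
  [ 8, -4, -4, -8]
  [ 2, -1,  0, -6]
x^4 + 16*x^3 + 96*x^2 + 256*x + 256

Expanding det(x·I − A) (e.g. by cofactor expansion or by noting that A is similar to its Jordan form J, which has the same characteristic polynomial as A) gives
  χ_A(x) = x^4 + 16*x^3 + 96*x^2 + 256*x + 256
which factors as (x + 4)^4. The eigenvalues (with algebraic multiplicities) are λ = -4 with multiplicity 4.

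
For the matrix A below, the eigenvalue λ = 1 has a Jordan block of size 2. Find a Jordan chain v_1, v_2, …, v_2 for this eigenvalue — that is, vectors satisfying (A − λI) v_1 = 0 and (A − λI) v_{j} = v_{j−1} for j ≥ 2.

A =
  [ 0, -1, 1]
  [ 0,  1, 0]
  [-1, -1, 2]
A Jordan chain for λ = 1 of length 2:
v_1 = (-1, 0, -1)ᵀ
v_2 = (1, 0, 0)ᵀ

Let N = A − (1)·I. We want v_2 with N^2 v_2 = 0 but N^1 v_2 ≠ 0; then v_{j-1} := N · v_j for j = 2, …, 2.

Pick v_2 = (1, 0, 0)ᵀ.
Then v_1 = N · v_2 = (-1, 0, -1)ᵀ.

Sanity check: (A − (1)·I) v_1 = (0, 0, 0)ᵀ = 0. ✓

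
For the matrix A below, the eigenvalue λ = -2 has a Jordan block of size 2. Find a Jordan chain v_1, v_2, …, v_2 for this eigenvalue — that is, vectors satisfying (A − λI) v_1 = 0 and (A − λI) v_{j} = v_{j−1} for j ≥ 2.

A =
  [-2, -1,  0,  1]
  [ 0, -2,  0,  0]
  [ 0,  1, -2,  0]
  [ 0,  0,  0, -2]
A Jordan chain for λ = -2 of length 2:
v_1 = (-1, 0, 1, 0)ᵀ
v_2 = (0, 1, 0, 0)ᵀ

Let N = A − (-2)·I. We want v_2 with N^2 v_2 = 0 but N^1 v_2 ≠ 0; then v_{j-1} := N · v_j for j = 2, …, 2.

Pick v_2 = (0, 1, 0, 0)ᵀ.
Then v_1 = N · v_2 = (-1, 0, 1, 0)ᵀ.

Sanity check: (A − (-2)·I) v_1 = (0, 0, 0, 0)ᵀ = 0. ✓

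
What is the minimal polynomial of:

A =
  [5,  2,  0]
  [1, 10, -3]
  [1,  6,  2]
x^3 - 17*x^2 + 96*x - 180

The characteristic polynomial is χ_A(x) = (x - 6)^2*(x - 5), so the eigenvalues are known. The minimal polynomial is
  m_A(x) = Π_λ (x − λ)^{k_λ}
where k_λ is the size of the *largest* Jordan block for λ (equivalently, the smallest k with (A − λI)^k v = 0 for every generalised eigenvector v of λ).

  λ = 5: largest Jordan block has size 1, contributing (x − 5)
  λ = 6: largest Jordan block has size 2, contributing (x − 6)^2

So m_A(x) = (x - 6)^2*(x - 5) = x^3 - 17*x^2 + 96*x - 180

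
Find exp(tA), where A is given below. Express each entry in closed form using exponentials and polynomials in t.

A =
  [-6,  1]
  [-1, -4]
e^{tA} =
  [-t*exp(-5*t) + exp(-5*t), t*exp(-5*t)]
  [-t*exp(-5*t), t*exp(-5*t) + exp(-5*t)]

Strategy: write A = P · J · P⁻¹ where J is a Jordan canonical form, so e^{tA} = P · e^{tJ} · P⁻¹, and e^{tJ} can be computed block-by-block.

A has Jordan form
J =
  [-5,  1]
  [ 0, -5]
(up to reordering of blocks).

Per-block formulas:
  For a 2×2 Jordan block J_2(-5): exp(t · J_2(-5)) = e^(-5t)·(I + t·N), where N is the 2×2 nilpotent shift.

After assembling e^{tJ} and conjugating by P, we get:

e^{tA} =
  [-t*exp(-5*t) + exp(-5*t), t*exp(-5*t)]
  [-t*exp(-5*t), t*exp(-5*t) + exp(-5*t)]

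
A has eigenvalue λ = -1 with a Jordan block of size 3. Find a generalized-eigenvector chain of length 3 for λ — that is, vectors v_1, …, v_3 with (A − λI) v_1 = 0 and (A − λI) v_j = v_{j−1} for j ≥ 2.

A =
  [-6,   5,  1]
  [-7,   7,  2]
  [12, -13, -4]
A Jordan chain for λ = -1 of length 3:
v_1 = (2, 3, -5)ᵀ
v_2 = (-5, -7, 12)ᵀ
v_3 = (1, 0, 0)ᵀ

Let N = A − (-1)·I. We want v_3 with N^3 v_3 = 0 but N^2 v_3 ≠ 0; then v_{j-1} := N · v_j for j = 3, …, 2.

Pick v_3 = (1, 0, 0)ᵀ.
Then v_2 = N · v_3 = (-5, -7, 12)ᵀ.
Then v_1 = N · v_2 = (2, 3, -5)ᵀ.

Sanity check: (A − (-1)·I) v_1 = (0, 0, 0)ᵀ = 0. ✓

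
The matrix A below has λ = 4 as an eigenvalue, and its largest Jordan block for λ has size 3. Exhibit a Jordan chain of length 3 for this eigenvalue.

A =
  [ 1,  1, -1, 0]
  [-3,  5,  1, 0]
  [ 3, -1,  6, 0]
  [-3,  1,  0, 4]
A Jordan chain for λ = 4 of length 3:
v_1 = (3, 9, 0, 6)ᵀ
v_2 = (-3, -3, 3, -3)ᵀ
v_3 = (1, 0, 0, 0)ᵀ

Let N = A − (4)·I. We want v_3 with N^3 v_3 = 0 but N^2 v_3 ≠ 0; then v_{j-1} := N · v_j for j = 3, …, 2.

Pick v_3 = (1, 0, 0, 0)ᵀ.
Then v_2 = N · v_3 = (-3, -3, 3, -3)ᵀ.
Then v_1 = N · v_2 = (3, 9, 0, 6)ᵀ.

Sanity check: (A − (4)·I) v_1 = (0, 0, 0, 0)ᵀ = 0. ✓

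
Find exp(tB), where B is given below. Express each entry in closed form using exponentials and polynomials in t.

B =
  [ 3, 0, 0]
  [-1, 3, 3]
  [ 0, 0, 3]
e^{tB} =
  [exp(3*t), 0, 0]
  [-t*exp(3*t), exp(3*t), 3*t*exp(3*t)]
  [0, 0, exp(3*t)]

Strategy: write B = P · J · P⁻¹ where J is a Jordan canonical form, so e^{tB} = P · e^{tJ} · P⁻¹, and e^{tJ} can be computed block-by-block.

B has Jordan form
J =
  [3, 1, 0]
  [0, 3, 0]
  [0, 0, 3]
(up to reordering of blocks).

Per-block formulas:
  For a 1×1 block at λ = 3: exp(t · [3]) = [e^(3t)].
  For a 2×2 Jordan block J_2(3): exp(t · J_2(3)) = e^(3t)·(I + t·N), where N is the 2×2 nilpotent shift.

After assembling e^{tJ} and conjugating by P, we get:

e^{tB} =
  [exp(3*t), 0, 0]
  [-t*exp(3*t), exp(3*t), 3*t*exp(3*t)]
  [0, 0, exp(3*t)]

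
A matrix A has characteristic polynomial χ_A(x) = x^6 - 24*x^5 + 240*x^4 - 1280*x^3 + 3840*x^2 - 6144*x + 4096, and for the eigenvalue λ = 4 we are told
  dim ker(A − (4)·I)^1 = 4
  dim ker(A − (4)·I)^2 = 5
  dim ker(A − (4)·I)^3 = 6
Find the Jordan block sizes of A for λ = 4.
Block sizes for λ = 4: [3, 1, 1, 1]

From the dimensions of kernels of powers, the number of Jordan blocks of size at least j is d_j − d_{j−1} where d_j = dim ker(N^j) (with d_0 = 0). Computing the differences gives [4, 1, 1].
The number of blocks of size exactly k is (#blocks of size ≥ k) − (#blocks of size ≥ k + 1), so the partition is: 3 block(s) of size 1, 1 block(s) of size 3.
In nonincreasing order the block sizes are [3, 1, 1, 1].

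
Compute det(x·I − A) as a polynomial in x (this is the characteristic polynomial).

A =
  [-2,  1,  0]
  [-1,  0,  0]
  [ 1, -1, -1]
x^3 + 3*x^2 + 3*x + 1

Expanding det(x·I − A) (e.g. by cofactor expansion or by noting that A is similar to its Jordan form J, which has the same characteristic polynomial as A) gives
  χ_A(x) = x^3 + 3*x^2 + 3*x + 1
which factors as (x + 1)^3. The eigenvalues (with algebraic multiplicities) are λ = -1 with multiplicity 3.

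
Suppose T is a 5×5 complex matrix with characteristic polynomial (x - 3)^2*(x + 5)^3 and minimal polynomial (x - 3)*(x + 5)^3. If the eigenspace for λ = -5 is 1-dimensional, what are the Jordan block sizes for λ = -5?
Block sizes for λ = -5: [3]

Step 1 — from the characteristic polynomial, algebraic multiplicity of λ = -5 is 3. From dim ker(T − (-5)·I) = 1, there are exactly 1 Jordan blocks for λ = -5.
Step 2 — from the minimal polynomial, the factor (x + 5)^3 tells us the largest block for λ = -5 has size 3.
Step 3 — with total size 3, 1 blocks, and largest block 3, the block sizes (in nonincreasing order) are [3].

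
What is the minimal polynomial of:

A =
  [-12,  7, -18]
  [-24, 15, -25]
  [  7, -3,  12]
x^3 - 15*x^2 + 75*x - 125

The characteristic polynomial is χ_A(x) = (x - 5)^3, so the eigenvalues are known. The minimal polynomial is
  m_A(x) = Π_λ (x − λ)^{k_λ}
where k_λ is the size of the *largest* Jordan block for λ (equivalently, the smallest k with (A − λI)^k v = 0 for every generalised eigenvector v of λ).

  λ = 5: largest Jordan block has size 3, contributing (x − 5)^3

So m_A(x) = (x - 5)^3 = x^3 - 15*x^2 + 75*x - 125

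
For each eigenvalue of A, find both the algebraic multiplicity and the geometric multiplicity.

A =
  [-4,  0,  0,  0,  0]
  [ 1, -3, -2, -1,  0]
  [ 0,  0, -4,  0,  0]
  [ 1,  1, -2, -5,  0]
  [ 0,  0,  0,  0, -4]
λ = -4: alg = 5, geom = 4

Step 1 — factor the characteristic polynomial to read off the algebraic multiplicities:
  χ_A(x) = (x + 4)^5

Step 2 — compute geometric multiplicities via the rank-nullity identity g(λ) = n − rank(A − λI):
  rank(A − (-4)·I) = 1, so dim ker(A − (-4)·I) = n − 1 = 4

Summary:
  λ = -4: algebraic multiplicity = 5, geometric multiplicity = 4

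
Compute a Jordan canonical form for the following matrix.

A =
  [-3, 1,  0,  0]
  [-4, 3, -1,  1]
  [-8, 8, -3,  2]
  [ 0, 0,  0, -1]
J_3(-1) ⊕ J_1(-1)

The characteristic polynomial is
  det(x·I − A) = x^4 + 4*x^3 + 6*x^2 + 4*x + 1 = (x + 1)^4

Eigenvalues and multiplicities (the geometric multiplicity of λ is n − rank(A − λI), which equals the number of Jordan blocks for λ):
  λ = -1: algebraic multiplicity = 4, geometric multiplicity = 2

Determining the block sizes for each eigenvalue:
  λ = -1: with am = 4 and gm = 2, the partition is not yet determined (e.g. several partitions of 4 into 2 parts exist). Let N = A − (-1)·I. Computing rank(N^1) = 2, rank(N^2) = 1, rank(N^3) = 0; the number of blocks of size ≥ j is rank(N^{j−1}) − rank(N^j), giving [2, 1, 1]. So we have 1 block(s) of size 3, 1 block(s) of size 1 → block sizes [3, 1]

Assembling the blocks gives a Jordan form
J =
  [-1,  1,  0,  0]
  [ 0, -1,  1,  0]
  [ 0,  0, -1,  0]
  [ 0,  0,  0, -1]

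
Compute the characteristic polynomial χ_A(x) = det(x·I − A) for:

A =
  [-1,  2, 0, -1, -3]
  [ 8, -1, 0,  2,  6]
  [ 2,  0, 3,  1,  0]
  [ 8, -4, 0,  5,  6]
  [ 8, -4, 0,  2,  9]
x^5 - 15*x^4 + 90*x^3 - 270*x^2 + 405*x - 243

Expanding det(x·I − A) (e.g. by cofactor expansion or by noting that A is similar to its Jordan form J, which has the same characteristic polynomial as A) gives
  χ_A(x) = x^5 - 15*x^4 + 90*x^3 - 270*x^2 + 405*x - 243
which factors as (x - 3)^5. The eigenvalues (with algebraic multiplicities) are λ = 3 with multiplicity 5.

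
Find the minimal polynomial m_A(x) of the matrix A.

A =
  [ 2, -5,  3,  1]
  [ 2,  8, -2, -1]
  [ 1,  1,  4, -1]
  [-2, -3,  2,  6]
x^2 - 10*x + 25

The characteristic polynomial is χ_A(x) = (x - 5)^4, so the eigenvalues are known. The minimal polynomial is
  m_A(x) = Π_λ (x − λ)^{k_λ}
where k_λ is the size of the *largest* Jordan block for λ (equivalently, the smallest k with (A − λI)^k v = 0 for every generalised eigenvector v of λ).

  λ = 5: largest Jordan block has size 2, contributing (x − 5)^2

So m_A(x) = (x - 5)^2 = x^2 - 10*x + 25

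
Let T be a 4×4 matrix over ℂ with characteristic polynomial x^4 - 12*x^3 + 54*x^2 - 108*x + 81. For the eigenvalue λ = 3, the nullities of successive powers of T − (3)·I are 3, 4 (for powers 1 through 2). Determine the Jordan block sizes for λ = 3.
Block sizes for λ = 3: [2, 1, 1]

From the dimensions of kernels of powers, the number of Jordan blocks of size at least j is d_j − d_{j−1} where d_j = dim ker(N^j) (with d_0 = 0). Computing the differences gives [3, 1].
The number of blocks of size exactly k is (#blocks of size ≥ k) − (#blocks of size ≥ k + 1), so the partition is: 2 block(s) of size 1, 1 block(s) of size 2.
In nonincreasing order the block sizes are [2, 1, 1].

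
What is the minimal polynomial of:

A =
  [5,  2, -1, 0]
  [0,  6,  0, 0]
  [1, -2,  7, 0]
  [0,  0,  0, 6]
x^2 - 12*x + 36

The characteristic polynomial is χ_A(x) = (x - 6)^4, so the eigenvalues are known. The minimal polynomial is
  m_A(x) = Π_λ (x − λ)^{k_λ}
where k_λ is the size of the *largest* Jordan block for λ (equivalently, the smallest k with (A − λI)^k v = 0 for every generalised eigenvector v of λ).

  λ = 6: largest Jordan block has size 2, contributing (x − 6)^2

So m_A(x) = (x - 6)^2 = x^2 - 12*x + 36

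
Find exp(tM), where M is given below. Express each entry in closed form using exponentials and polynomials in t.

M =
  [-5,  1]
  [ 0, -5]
e^{tM} =
  [exp(-5*t), t*exp(-5*t)]
  [0, exp(-5*t)]

Strategy: write M = P · J · P⁻¹ where J is a Jordan canonical form, so e^{tM} = P · e^{tJ} · P⁻¹, and e^{tJ} can be computed block-by-block.

M has Jordan form
J =
  [-5,  1]
  [ 0, -5]
(up to reordering of blocks).

Per-block formulas:
  For a 2×2 Jordan block J_2(-5): exp(t · J_2(-5)) = e^(-5t)·(I + t·N), where N is the 2×2 nilpotent shift.

After assembling e^{tJ} and conjugating by P, we get:

e^{tM} =
  [exp(-5*t), t*exp(-5*t)]
  [0, exp(-5*t)]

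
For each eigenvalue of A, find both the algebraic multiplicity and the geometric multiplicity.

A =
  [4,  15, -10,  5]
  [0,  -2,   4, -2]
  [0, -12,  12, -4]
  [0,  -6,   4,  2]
λ = 4: alg = 4, geom = 3

Step 1 — factor the characteristic polynomial to read off the algebraic multiplicities:
  χ_A(x) = (x - 4)^4

Step 2 — compute geometric multiplicities via the rank-nullity identity g(λ) = n − rank(A − λI):
  rank(A − (4)·I) = 1, so dim ker(A − (4)·I) = n − 1 = 3

Summary:
  λ = 4: algebraic multiplicity = 4, geometric multiplicity = 3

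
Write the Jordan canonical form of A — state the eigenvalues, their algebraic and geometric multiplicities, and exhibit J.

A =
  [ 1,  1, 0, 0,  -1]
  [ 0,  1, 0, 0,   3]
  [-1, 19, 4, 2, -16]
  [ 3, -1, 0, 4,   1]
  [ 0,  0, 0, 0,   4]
J_2(1) ⊕ J_2(4) ⊕ J_1(4)

The characteristic polynomial is
  det(x·I − A) = x^5 - 14*x^4 + 73*x^3 - 172*x^2 + 176*x - 64 = (x - 4)^3*(x - 1)^2

Eigenvalues and multiplicities (the geometric multiplicity of λ is n − rank(A − λI), which equals the number of Jordan blocks for λ):
  λ = 1: algebraic multiplicity = 2, geometric multiplicity = 1
  λ = 4: algebraic multiplicity = 3, geometric multiplicity = 2

Determining the block sizes for each eigenvalue:
  λ = 1: one block (gm = 1), so the single block has size am = 2 → block sizes [2]
  λ = 4: 2 blocks summing to 3 forces exactly one block of size 2 and the rest size 1 → block sizes [2, 1]

Assembling the blocks gives a Jordan form
J =
  [1, 1, 0, 0, 0]
  [0, 1, 0, 0, 0]
  [0, 0, 4, 1, 0]
  [0, 0, 0, 4, 0]
  [0, 0, 0, 0, 4]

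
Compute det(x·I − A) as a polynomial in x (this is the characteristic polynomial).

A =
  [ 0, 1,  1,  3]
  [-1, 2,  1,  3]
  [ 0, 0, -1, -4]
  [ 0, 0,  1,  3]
x^4 - 4*x^3 + 6*x^2 - 4*x + 1

Expanding det(x·I − A) (e.g. by cofactor expansion or by noting that A is similar to its Jordan form J, which has the same characteristic polynomial as A) gives
  χ_A(x) = x^4 - 4*x^3 + 6*x^2 - 4*x + 1
which factors as (x - 1)^4. The eigenvalues (with algebraic multiplicities) are λ = 1 with multiplicity 4.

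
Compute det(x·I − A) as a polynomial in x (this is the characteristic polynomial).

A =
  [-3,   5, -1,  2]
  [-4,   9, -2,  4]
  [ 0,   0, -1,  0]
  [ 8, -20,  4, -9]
x^4 + 4*x^3 + 6*x^2 + 4*x + 1

Expanding det(x·I − A) (e.g. by cofactor expansion or by noting that A is similar to its Jordan form J, which has the same characteristic polynomial as A) gives
  χ_A(x) = x^4 + 4*x^3 + 6*x^2 + 4*x + 1
which factors as (x + 1)^4. The eigenvalues (with algebraic multiplicities) are λ = -1 with multiplicity 4.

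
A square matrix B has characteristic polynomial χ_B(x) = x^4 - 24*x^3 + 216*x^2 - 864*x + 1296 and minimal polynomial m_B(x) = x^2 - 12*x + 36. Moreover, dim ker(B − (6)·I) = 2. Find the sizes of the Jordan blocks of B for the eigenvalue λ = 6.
Block sizes for λ = 6: [2, 2]

Step 1 — from the characteristic polynomial, algebraic multiplicity of λ = 6 is 4. From dim ker(B − (6)·I) = 2, there are exactly 2 Jordan blocks for λ = 6.
Step 2 — from the minimal polynomial, the factor (x − 6)^2 tells us the largest block for λ = 6 has size 2.
Step 3 — with total size 4, 2 blocks, and largest block 2, the block sizes (in nonincreasing order) are [2, 2].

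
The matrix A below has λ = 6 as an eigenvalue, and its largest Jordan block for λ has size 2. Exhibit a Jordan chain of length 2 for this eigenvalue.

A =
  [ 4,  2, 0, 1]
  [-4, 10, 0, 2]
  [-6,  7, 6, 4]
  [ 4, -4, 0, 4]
A Jordan chain for λ = 6 of length 2:
v_1 = (-2, -4, -6, 4)ᵀ
v_2 = (1, 0, 0, 0)ᵀ

Let N = A − (6)·I. We want v_2 with N^2 v_2 = 0 but N^1 v_2 ≠ 0; then v_{j-1} := N · v_j for j = 2, …, 2.

Pick v_2 = (1, 0, 0, 0)ᵀ.
Then v_1 = N · v_2 = (-2, -4, -6, 4)ᵀ.

Sanity check: (A − (6)·I) v_1 = (0, 0, 0, 0)ᵀ = 0. ✓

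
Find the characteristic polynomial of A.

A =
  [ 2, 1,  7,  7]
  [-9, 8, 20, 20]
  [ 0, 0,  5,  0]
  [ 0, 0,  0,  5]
x^4 - 20*x^3 + 150*x^2 - 500*x + 625

Expanding det(x·I − A) (e.g. by cofactor expansion or by noting that A is similar to its Jordan form J, which has the same characteristic polynomial as A) gives
  χ_A(x) = x^4 - 20*x^3 + 150*x^2 - 500*x + 625
which factors as (x - 5)^4. The eigenvalues (with algebraic multiplicities) are λ = 5 with multiplicity 4.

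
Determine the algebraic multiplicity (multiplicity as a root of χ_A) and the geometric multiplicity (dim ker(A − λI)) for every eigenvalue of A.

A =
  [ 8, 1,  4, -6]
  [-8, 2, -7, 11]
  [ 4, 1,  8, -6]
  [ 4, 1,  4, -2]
λ = 4: alg = 4, geom = 2

Step 1 — factor the characteristic polynomial to read off the algebraic multiplicities:
  χ_A(x) = (x - 4)^4

Step 2 — compute geometric multiplicities via the rank-nullity identity g(λ) = n − rank(A − λI):
  rank(A − (4)·I) = 2, so dim ker(A − (4)·I) = n − 2 = 2

Summary:
  λ = 4: algebraic multiplicity = 4, geometric multiplicity = 2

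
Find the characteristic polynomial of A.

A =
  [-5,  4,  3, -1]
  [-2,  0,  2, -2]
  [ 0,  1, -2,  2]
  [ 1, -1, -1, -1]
x^4 + 8*x^3 + 24*x^2 + 32*x + 16

Expanding det(x·I − A) (e.g. by cofactor expansion or by noting that A is similar to its Jordan form J, which has the same characteristic polynomial as A) gives
  χ_A(x) = x^4 + 8*x^3 + 24*x^2 + 32*x + 16
which factors as (x + 2)^4. The eigenvalues (with algebraic multiplicities) are λ = -2 with multiplicity 4.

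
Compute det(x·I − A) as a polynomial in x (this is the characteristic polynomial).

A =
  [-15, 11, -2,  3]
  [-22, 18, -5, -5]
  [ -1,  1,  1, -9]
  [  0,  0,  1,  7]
x^4 - 11*x^3 + 15*x^2 + 175*x - 500

Expanding det(x·I − A) (e.g. by cofactor expansion or by noting that A is similar to its Jordan form J, which has the same characteristic polynomial as A) gives
  χ_A(x) = x^4 - 11*x^3 + 15*x^2 + 175*x - 500
which factors as (x - 5)^3*(x + 4). The eigenvalues (with algebraic multiplicities) are λ = -4 with multiplicity 1, λ = 5 with multiplicity 3.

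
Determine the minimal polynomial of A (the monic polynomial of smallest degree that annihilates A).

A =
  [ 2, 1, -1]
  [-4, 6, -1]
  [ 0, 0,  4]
x^3 - 12*x^2 + 48*x - 64

The characteristic polynomial is χ_A(x) = (x - 4)^3, so the eigenvalues are known. The minimal polynomial is
  m_A(x) = Π_λ (x − λ)^{k_λ}
where k_λ is the size of the *largest* Jordan block for λ (equivalently, the smallest k with (A − λI)^k v = 0 for every generalised eigenvector v of λ).

  λ = 4: largest Jordan block has size 3, contributing (x − 4)^3

So m_A(x) = (x - 4)^3 = x^3 - 12*x^2 + 48*x - 64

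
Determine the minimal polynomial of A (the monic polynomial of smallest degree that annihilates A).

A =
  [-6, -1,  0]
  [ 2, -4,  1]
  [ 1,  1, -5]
x^3 + 15*x^2 + 75*x + 125

The characteristic polynomial is χ_A(x) = (x + 5)^3, so the eigenvalues are known. The minimal polynomial is
  m_A(x) = Π_λ (x − λ)^{k_λ}
where k_λ is the size of the *largest* Jordan block for λ (equivalently, the smallest k with (A − λI)^k v = 0 for every generalised eigenvector v of λ).

  λ = -5: largest Jordan block has size 3, contributing (x + 5)^3

So m_A(x) = (x + 5)^3 = x^3 + 15*x^2 + 75*x + 125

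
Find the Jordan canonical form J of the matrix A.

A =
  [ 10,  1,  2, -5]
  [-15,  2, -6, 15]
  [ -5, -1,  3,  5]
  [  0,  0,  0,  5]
J_2(5) ⊕ J_1(5) ⊕ J_1(5)

The characteristic polynomial is
  det(x·I − A) = x^4 - 20*x^3 + 150*x^2 - 500*x + 625 = (x - 5)^4

Eigenvalues and multiplicities (the geometric multiplicity of λ is n − rank(A − λI), which equals the number of Jordan blocks for λ):
  λ = 5: algebraic multiplicity = 4, geometric multiplicity = 3

Determining the block sizes for each eigenvalue:
  λ = 5: 3 blocks summing to 4 forces exactly one block of size 2 and the rest size 1 → block sizes [2, 1, 1]

Assembling the blocks gives a Jordan form
J =
  [5, 1, 0, 0]
  [0, 5, 0, 0]
  [0, 0, 5, 0]
  [0, 0, 0, 5]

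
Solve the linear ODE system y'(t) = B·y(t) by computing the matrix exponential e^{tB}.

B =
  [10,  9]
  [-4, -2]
e^{tB} =
  [6*t*exp(4*t) + exp(4*t), 9*t*exp(4*t)]
  [-4*t*exp(4*t), -6*t*exp(4*t) + exp(4*t)]

Strategy: write B = P · J · P⁻¹ where J is a Jordan canonical form, so e^{tB} = P · e^{tJ} · P⁻¹, and e^{tJ} can be computed block-by-block.

B has Jordan form
J =
  [4, 1]
  [0, 4]
(up to reordering of blocks).

Per-block formulas:
  For a 2×2 Jordan block J_2(4): exp(t · J_2(4)) = e^(4t)·(I + t·N), where N is the 2×2 nilpotent shift.

After assembling e^{tJ} and conjugating by P, we get:

e^{tB} =
  [6*t*exp(4*t) + exp(4*t), 9*t*exp(4*t)]
  [-4*t*exp(4*t), -6*t*exp(4*t) + exp(4*t)]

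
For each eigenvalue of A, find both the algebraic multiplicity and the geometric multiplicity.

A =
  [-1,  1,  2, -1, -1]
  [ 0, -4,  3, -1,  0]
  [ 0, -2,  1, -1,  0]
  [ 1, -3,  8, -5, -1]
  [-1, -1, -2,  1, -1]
λ = -2: alg = 5, geom = 3

Step 1 — factor the characteristic polynomial to read off the algebraic multiplicities:
  χ_A(x) = (x + 2)^5

Step 2 — compute geometric multiplicities via the rank-nullity identity g(λ) = n − rank(A − λI):
  rank(A − (-2)·I) = 2, so dim ker(A − (-2)·I) = n − 2 = 3

Summary:
  λ = -2: algebraic multiplicity = 5, geometric multiplicity = 3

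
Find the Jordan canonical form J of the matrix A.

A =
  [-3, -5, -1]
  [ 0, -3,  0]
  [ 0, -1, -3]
J_3(-3)

The characteristic polynomial is
  det(x·I − A) = x^3 + 9*x^2 + 27*x + 27 = (x + 3)^3

Eigenvalues and multiplicities (the geometric multiplicity of λ is n − rank(A − λI), which equals the number of Jordan blocks for λ):
  λ = -3: algebraic multiplicity = 3, geometric multiplicity = 1

Determining the block sizes for each eigenvalue:
  λ = -3: one block (gm = 1), so the single block has size am = 3 → block sizes [3]

Assembling the blocks gives a Jordan form
J =
  [-3,  1,  0]
  [ 0, -3,  1]
  [ 0,  0, -3]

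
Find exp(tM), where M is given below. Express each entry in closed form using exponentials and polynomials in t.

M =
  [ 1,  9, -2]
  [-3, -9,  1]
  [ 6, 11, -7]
e^{tM} =
  [-3*t^2*exp(-5*t)/2 + 6*t*exp(-5*t) + exp(-5*t), -2*t^2*exp(-5*t) + 9*t*exp(-5*t), t^2*exp(-5*t)/2 - 2*t*exp(-5*t)]
  [-3*t*exp(-5*t), -4*t*exp(-5*t) + exp(-5*t), t*exp(-5*t)]
  [-9*t^2*exp(-5*t)/2 + 6*t*exp(-5*t), -6*t^2*exp(-5*t) + 11*t*exp(-5*t), 3*t^2*exp(-5*t)/2 - 2*t*exp(-5*t) + exp(-5*t)]

Strategy: write M = P · J · P⁻¹ where J is a Jordan canonical form, so e^{tM} = P · e^{tJ} · P⁻¹, and e^{tJ} can be computed block-by-block.

M has Jordan form
J =
  [-5,  1,  0]
  [ 0, -5,  1]
  [ 0,  0, -5]
(up to reordering of blocks).

Per-block formulas:
  For a 3×3 Jordan block J_3(-5): exp(t · J_3(-5)) = e^(-5t)·(I + t·N + (t^2/2)·N^2), where N is the 3×3 nilpotent shift.

After assembling e^{tJ} and conjugating by P, we get:

e^{tM} =
  [-3*t^2*exp(-5*t)/2 + 6*t*exp(-5*t) + exp(-5*t), -2*t^2*exp(-5*t) + 9*t*exp(-5*t), t^2*exp(-5*t)/2 - 2*t*exp(-5*t)]
  [-3*t*exp(-5*t), -4*t*exp(-5*t) + exp(-5*t), t*exp(-5*t)]
  [-9*t^2*exp(-5*t)/2 + 6*t*exp(-5*t), -6*t^2*exp(-5*t) + 11*t*exp(-5*t), 3*t^2*exp(-5*t)/2 - 2*t*exp(-5*t) + exp(-5*t)]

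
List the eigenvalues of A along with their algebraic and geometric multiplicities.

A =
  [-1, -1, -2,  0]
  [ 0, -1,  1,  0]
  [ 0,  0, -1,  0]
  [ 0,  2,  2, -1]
λ = -1: alg = 4, geom = 2

Step 1 — factor the characteristic polynomial to read off the algebraic multiplicities:
  χ_A(x) = (x + 1)^4

Step 2 — compute geometric multiplicities via the rank-nullity identity g(λ) = n − rank(A − λI):
  rank(A − (-1)·I) = 2, so dim ker(A − (-1)·I) = n − 2 = 2

Summary:
  λ = -1: algebraic multiplicity = 4, geometric multiplicity = 2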